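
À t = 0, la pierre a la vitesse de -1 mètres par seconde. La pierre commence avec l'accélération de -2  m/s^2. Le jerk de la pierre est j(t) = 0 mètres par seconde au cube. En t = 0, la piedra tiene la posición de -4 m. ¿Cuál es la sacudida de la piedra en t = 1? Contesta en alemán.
Aus der Gleichung für den Ruck j(t) = 0, setzen wir t = 1 ein und erhalten j = 0.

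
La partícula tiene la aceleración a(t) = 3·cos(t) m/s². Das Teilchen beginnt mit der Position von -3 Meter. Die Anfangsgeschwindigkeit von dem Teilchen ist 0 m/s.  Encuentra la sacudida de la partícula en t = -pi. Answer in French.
Nous devons dériver notre équation de l'accélération a(t) = 3·cos(t) 1 fois. En dérivant l'accélération, nous obtenons le jerk: j(t) = -3·sin(t). Nous avons le jerk j(t) = -3·sin(t). En substituant t = -pi: j(-pi) = 0.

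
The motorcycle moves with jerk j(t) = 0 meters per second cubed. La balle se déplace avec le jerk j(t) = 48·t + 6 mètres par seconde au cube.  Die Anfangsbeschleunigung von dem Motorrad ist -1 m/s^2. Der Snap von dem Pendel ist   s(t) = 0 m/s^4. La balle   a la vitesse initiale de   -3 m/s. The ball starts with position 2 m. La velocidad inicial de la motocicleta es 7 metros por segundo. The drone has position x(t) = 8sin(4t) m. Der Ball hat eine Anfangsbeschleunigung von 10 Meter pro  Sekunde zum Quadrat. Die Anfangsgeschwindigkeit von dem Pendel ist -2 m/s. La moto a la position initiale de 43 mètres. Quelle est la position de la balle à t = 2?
Nous devons intégrer notre équation du jerk j(t) = 48·t + 6 3 fois. La primitive du jerk est l'accélération. En utilisant a(0) = 10, nous obtenons a(t) = 24·t^2 + 6·t + 10. L'intégrale de l'accélération, avec v(0) = -3, donne la vitesse: v(t) = 8·t^3 + 3·t^2 + 10·t - 3. L'intégrale de la vitesse est la position. En utilisant x(0) = 2, nous obtenons x(t) = 2·t^4 + t^3 + 5·t^2 - 3·t + 2. En utilisant x(t) = 2·t^4 + t^3 + 5·t^2 - 3·t + 2 et en substituant t = 2, nous trouvons x = 56.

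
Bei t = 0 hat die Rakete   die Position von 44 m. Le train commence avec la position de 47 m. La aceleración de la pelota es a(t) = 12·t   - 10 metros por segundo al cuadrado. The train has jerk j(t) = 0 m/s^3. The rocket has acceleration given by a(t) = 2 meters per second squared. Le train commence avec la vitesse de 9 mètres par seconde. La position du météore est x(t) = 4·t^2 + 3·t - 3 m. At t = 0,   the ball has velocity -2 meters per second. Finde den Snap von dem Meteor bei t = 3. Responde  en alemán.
Ausgehend von der Position x(t) = 4·t^2 + 3·t - 3, nehmen wir 4 Ableitungen. Durch Ableiten von der Position erhalten wir die Geschwindigkeit: v(t) = 8·t + 3. Mit d/dt von v(t) finden wir a(t) = 8. Die Ableitung von der Beschleunigung ergibt den Ruck: j(t) = 0. Die Ableitung von dem Ruck ergibt den Snap: s(t) = 0. Wir haben den Snap s(t) = 0. Durch Einsetzen von t = 3: s(3) = 0.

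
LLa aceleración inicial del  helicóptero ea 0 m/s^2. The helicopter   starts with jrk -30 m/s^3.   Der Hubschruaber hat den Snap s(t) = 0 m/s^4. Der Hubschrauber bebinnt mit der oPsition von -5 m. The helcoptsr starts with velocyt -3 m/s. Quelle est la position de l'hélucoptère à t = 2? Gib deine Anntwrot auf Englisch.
Starting from snap s(t) = 0, we take 4 integrals. The antiderivative of snap is jerk. Using j(0) = -30, we get j(t) = -30. The antiderivative of jerk, with a(0) = 0, gives acceleration: a(t) = -30·t. Taking ∫a(t)dt and applying v(0) = -3, we find v(t) = -15·t^2 - 3. The integral of velocity is position. Using x(0) = -5, we get x(t) = -5·t^3 - 3·t - 5. Using x(t) = -5·t^3 - 3·t - 5 and substituting t = 2, we find x = -51.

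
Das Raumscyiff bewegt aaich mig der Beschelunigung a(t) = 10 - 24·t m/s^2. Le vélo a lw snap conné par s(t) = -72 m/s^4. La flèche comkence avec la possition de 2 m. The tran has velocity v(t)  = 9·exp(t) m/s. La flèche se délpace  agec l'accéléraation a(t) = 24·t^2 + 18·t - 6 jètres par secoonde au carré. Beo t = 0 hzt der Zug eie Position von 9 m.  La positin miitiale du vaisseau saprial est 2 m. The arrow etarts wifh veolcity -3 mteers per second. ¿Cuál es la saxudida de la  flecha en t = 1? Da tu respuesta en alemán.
Um dies zu lösen, müssen wir 1 Ableitung unserer Gleichung für die Beschleunigung a(t) = 24·t^2 + 18·t - 6 nehmen. Die Ableitung von der Beschleunigung ergibt den Ruck: j(t) = 48·t + 18. Mit j(t) = 48·t + 18 und Einsetzen von t = 1, finden wir j = 66.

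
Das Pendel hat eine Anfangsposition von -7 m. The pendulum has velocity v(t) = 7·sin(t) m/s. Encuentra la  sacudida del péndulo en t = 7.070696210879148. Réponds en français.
Pour résoudre ceci, nous devons prendre 2 dérivées de notre équation de la vitesse v(t) = 7·sin(t). En prenant d/dt de v(t), nous trouvons a(t) = 7·cos(t). En dérivant l'accélération, nous obtenons le jerk: j(t) = -7·sin(t). Nous avons le jerk j(t) = -7·sin(t). En substituant t = 7.070696210879148: j(7.070696210879148) = -4.96019394446812.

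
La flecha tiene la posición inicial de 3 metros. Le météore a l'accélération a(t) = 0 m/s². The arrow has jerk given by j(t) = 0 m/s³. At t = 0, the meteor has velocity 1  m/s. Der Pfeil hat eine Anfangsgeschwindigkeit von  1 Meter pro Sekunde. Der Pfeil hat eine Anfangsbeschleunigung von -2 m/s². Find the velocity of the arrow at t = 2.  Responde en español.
Partiendo de la sacudida j(t) = 0, tomamos 2 antiderivadas. La integral de la sacudida es la aceleración. Usando a(0) = -2, obtenemos a(t) = -2. Tomando ∫a(t)dt y aplicando v(0) = 1, encontramos v(t) = 1 - 2·t. Tenemos la velocidad v(t) = 1 - 2·t. Sustituyendo t = 2: v(2) = -3.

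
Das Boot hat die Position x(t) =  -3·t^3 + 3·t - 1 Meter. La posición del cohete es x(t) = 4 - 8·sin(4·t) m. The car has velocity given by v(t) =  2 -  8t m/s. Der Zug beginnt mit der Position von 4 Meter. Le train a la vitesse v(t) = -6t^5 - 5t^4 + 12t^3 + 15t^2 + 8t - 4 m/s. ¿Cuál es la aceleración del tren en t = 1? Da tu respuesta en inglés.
Starting from velocity v(t) = -6·t^5 - 5·t^4 + 12·t^3 + 15·t^2 + 8·t - 4, we take 1 derivative. The derivative of velocity gives acceleration: a(t) = -30·t^4 - 20·t^3 + 36·t^2 + 30·t + 8. From the given acceleration equation a(t) = -30·t^4 - 20·t^3 + 36·t^2 + 30·t + 8, we substitute t = 1 to get a = 24.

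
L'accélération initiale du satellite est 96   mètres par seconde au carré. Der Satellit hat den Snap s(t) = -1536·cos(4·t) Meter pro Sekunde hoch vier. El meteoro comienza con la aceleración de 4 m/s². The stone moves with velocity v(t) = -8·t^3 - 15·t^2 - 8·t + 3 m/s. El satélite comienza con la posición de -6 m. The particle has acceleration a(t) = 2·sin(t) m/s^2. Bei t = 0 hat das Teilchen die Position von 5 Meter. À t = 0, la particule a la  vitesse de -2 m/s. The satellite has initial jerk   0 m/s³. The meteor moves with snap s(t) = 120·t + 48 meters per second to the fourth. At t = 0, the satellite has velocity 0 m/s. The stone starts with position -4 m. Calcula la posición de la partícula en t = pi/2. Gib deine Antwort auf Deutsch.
Wir müssen die Stammfunktion unserer Gleichung für die Beschleunigung a(t) = 2·sin(t) 2-mal finden. Die Stammfunktion von der Beschleunigung ist die Geschwindigkeit. Mit v(0) = -2 erhalten wir v(t) = -2·cos(t). Die Stammfunktion von der Geschwindigkeit ist die Position. Mit x(0) = 5 erhalten wir x(t) = 5 - 2·sin(t). Wir haben die Position x(t) = 5 - 2·sin(t). Durch Einsetzen von t = pi/2: x(pi/2) = 3.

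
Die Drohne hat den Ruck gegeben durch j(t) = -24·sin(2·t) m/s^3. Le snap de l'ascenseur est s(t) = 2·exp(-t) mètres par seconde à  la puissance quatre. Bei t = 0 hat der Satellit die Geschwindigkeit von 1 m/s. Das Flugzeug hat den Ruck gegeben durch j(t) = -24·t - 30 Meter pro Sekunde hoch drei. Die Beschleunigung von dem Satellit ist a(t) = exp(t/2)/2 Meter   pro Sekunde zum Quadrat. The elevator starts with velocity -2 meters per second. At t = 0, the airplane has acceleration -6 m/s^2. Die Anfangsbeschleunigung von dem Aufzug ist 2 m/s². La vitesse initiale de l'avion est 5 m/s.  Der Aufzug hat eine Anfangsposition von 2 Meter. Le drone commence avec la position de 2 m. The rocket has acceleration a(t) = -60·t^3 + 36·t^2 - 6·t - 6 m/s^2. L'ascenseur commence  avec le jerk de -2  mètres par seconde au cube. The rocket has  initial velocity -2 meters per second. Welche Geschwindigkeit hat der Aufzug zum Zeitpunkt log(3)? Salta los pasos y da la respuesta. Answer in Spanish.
La respuesta es -2/3.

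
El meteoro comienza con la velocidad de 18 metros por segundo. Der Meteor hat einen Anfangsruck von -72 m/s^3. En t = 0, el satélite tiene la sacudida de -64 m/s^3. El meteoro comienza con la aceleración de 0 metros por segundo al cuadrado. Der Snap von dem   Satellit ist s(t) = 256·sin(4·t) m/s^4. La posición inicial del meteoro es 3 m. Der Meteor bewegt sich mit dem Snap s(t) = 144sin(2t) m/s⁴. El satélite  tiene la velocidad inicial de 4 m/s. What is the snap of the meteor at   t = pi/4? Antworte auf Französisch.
En utilisant s(t) = 144·sin(2·t) et en substituant t = pi/4, nous trouvons s = 144.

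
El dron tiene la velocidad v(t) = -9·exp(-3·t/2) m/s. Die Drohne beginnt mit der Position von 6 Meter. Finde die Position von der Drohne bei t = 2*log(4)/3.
Ausgehend von der Geschwindigkeit v(t) = -9·exp(-3·t/2), nehmen wir 1 Stammfunktion. Durch Integration von der Geschwindigkeit und Verwendung der Anfangsbedingung x(0) = 6, erhalten wir x(t) = 6·exp(-3·t/2). Mit x(t) = 6·exp(-3·t/2) und Einsetzen von t = 2*log(4)/3, finden wir x = 3/2.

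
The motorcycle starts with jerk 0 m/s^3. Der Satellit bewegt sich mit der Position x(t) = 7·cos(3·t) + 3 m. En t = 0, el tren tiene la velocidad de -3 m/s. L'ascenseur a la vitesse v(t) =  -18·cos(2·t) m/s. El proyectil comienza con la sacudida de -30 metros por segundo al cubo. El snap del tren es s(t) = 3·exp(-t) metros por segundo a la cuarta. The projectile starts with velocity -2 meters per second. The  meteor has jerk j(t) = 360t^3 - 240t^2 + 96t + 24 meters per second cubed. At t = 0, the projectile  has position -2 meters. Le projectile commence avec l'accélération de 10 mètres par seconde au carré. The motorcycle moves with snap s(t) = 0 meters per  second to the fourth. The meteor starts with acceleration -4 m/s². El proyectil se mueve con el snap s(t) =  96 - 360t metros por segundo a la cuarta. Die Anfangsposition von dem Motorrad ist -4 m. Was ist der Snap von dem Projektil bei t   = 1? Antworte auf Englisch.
We have snap s(t) = 96 - 360·t. Substituting t = 1: s(1) = -264.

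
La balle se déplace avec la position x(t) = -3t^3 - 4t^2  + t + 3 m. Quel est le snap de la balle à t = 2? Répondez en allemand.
Wir müssen unsere Gleichung für die Position x(t) = -3·t^3 - 4·t^2 + t + 3 4-mal ableiten. Durch Ableiten von der Position erhalten wir die Geschwindigkeit: v(t) = -9·t^2 - 8·t + 1. Mit d/dt von v(t) finden wir a(t) = -18·t - 8. Durch Ableiten von der Beschleunigung erhalten wir den Ruck: j(t) = -18. Durch Ableiten von dem Ruck erhalten wir den Snap: s(t) = 0. Mit s(t) = 0 und Einsetzen von t = 2, finden wir s = 0.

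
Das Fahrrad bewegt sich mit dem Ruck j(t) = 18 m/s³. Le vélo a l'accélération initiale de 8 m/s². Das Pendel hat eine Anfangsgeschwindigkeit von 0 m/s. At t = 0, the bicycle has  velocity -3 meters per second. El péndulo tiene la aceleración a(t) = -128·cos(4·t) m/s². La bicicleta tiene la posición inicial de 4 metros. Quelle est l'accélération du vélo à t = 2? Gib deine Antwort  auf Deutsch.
Um dies zu lösen, müssen wir 1 Integral unserer Gleichung für den Ruck j(t) = 18 finden. Die Stammfunktion von dem Ruck, mit a(0) = 8, ergibt die Beschleunigung: a(t) = 18·t + 8. Mit a(t) = 18·t + 8 und Einsetzen von t = 2, finden wir a = 44.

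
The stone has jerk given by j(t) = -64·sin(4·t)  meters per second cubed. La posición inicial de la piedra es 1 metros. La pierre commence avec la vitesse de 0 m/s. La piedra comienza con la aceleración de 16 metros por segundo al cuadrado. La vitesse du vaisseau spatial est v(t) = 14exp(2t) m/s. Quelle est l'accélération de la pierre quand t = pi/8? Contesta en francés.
Nous devons trouver la primitive de notre équation du jerk j(t) = -64·sin(4·t) 1 fois. En intégrant le jerk et en utilisant la condition initiale a(0) = 16, nous obtenons a(t) = 16·cos(4·t). De l'équation de l'accélération a(t) = 16·cos(4·t), nous substituons t = pi/8 pour obtenir a = 0.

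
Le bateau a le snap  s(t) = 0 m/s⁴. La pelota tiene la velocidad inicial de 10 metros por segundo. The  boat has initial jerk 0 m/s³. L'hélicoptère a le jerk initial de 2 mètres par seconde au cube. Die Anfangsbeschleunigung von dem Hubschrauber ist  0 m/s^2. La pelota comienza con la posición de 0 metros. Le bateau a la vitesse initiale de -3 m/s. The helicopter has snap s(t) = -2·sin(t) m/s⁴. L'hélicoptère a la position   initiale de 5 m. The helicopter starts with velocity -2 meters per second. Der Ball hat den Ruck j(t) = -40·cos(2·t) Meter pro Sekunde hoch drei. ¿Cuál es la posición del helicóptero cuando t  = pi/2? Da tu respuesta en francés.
En partant du snap s(t) = -2·sin(t), nous prenons 4 primitives. En intégrant le snap et en utilisant la condition initiale j(0) = 2, nous obtenons j(t) = 2·cos(t). En prenant ∫j(t)dt et en appliquant a(0) = 0, nous trouvons a(t) = 2·sin(t). En prenant ∫a(t)dt et en appliquant v(0) = -2, nous trouvons v(t) = -2·cos(t). En prenant ∫v(t)dt et en appliquant x(0) = 5, nous trouvons x(t) = 5 - 2·sin(t). Nous avons la position x(t) = 5 - 2·sin(t). En substituant t = pi/2: x(pi/2) = 3.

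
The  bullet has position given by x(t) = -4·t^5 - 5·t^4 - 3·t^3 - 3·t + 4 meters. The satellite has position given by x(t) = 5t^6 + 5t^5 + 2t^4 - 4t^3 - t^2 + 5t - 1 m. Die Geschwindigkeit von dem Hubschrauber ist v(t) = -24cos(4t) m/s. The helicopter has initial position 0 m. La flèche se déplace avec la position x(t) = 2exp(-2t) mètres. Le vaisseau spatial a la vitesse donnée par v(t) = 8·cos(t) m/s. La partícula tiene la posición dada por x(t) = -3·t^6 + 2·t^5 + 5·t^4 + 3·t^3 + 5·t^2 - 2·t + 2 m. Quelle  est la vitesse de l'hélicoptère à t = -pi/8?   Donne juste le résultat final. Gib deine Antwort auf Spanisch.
v(-pi/8) = 0.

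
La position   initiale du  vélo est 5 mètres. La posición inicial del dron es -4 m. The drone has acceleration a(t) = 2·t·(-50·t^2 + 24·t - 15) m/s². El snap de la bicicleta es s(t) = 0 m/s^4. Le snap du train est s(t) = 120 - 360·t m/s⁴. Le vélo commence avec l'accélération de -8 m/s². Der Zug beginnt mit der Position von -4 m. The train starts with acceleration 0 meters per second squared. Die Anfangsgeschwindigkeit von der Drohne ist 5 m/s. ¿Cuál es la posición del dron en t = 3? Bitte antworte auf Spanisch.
Partiendo de la aceleración a(t) = 2·t·(-50·t^2 + 24·t - 15), tomamos 2 integrales. La antiderivada de la aceleración es la velocidad. Usando v(0) = 5, obtenemos v(t) = -25·t^4 + 16·t^3 - 15·t^2 + 5. Integrando la velocidad y usando la condición inicial x(0) = -4, obtenemos x(t) = -5·t^5 + 4·t^4 - 5·t^3 + 5·t - 4. Tenemos la posición x(t) = -5·t^5 + 4·t^4 - 5·t^3 + 5·t - 4. Sustituyendo t = 3: x(3) = -1015.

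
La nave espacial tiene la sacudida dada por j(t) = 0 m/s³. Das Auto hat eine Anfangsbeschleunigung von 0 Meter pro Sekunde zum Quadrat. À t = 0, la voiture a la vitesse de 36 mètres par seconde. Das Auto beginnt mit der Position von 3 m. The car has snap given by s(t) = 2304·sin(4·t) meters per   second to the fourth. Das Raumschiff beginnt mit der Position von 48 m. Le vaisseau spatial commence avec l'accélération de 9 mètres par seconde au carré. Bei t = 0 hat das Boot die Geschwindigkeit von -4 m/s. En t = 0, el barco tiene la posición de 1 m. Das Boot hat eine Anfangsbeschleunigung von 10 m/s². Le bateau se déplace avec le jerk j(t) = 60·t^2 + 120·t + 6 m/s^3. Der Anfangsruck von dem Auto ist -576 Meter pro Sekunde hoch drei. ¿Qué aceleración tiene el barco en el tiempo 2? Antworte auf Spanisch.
Necesitamos integrar nuestra ecuación de la sacudida j(t) = 60·t^2 + 120·t + 6 1 vez. Integrando la sacudida y usando la condición inicial a(0) = 10, obtenemos a(t) = 20·t^3 + 60·t^2 + 6·t + 10. Usando a(t) = 20·t^3 + 60·t^2 + 6·t + 10 y sustituyendo t = 2, encontramos a = 422.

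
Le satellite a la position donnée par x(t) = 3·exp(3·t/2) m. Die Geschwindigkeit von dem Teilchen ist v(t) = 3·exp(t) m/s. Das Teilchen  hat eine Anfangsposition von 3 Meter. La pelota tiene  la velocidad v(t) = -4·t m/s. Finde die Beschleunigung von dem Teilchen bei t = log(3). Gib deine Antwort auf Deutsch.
Wir müssen unsere Gleichung für die Geschwindigkeit v(t) = 3·exp(t) 1-mal ableiten. Mit d/dt von v(t) finden wir a(t) = 3·exp(t). Aus der Gleichung für die Beschleunigung a(t) = 3·exp(t), setzen wir t = log(3) ein und erhalten a = 9.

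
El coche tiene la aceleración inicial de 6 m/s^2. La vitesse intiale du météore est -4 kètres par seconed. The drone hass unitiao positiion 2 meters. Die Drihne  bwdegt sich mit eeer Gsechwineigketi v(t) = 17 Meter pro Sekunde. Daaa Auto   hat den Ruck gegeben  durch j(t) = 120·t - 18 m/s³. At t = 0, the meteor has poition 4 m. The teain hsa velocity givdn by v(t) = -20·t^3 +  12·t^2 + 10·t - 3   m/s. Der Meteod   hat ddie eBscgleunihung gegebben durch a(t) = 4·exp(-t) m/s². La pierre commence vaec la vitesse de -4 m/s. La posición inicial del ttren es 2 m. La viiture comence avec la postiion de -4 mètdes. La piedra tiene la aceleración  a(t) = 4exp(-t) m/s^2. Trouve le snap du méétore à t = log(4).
Nous devons dériver notre équation de l'accélération a(t) = 4·exp(-t) 2 fois. La dérivée de l'accélération donne le jerk: j(t) = -4·exp(-t). En prenant d/dt de j(t), nous trouvons s(t) = 4·exp(-t). En utilisant s(t) = 4·exp(-t) et en substituant t = log(4), nous trouvons s = 1.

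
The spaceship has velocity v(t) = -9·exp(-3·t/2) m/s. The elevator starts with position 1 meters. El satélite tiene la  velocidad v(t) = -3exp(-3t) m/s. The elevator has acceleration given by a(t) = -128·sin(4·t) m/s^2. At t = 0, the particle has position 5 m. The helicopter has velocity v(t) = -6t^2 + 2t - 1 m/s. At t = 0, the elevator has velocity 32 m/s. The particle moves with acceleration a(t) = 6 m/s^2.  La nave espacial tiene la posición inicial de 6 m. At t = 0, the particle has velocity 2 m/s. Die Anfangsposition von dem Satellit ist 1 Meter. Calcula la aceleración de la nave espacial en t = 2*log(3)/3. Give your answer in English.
To solve this, we need to take 1 derivative of our velocity equation v(t) = -9·exp(-3·t/2). Taking d/dt of v(t), we find a(t) = 27·exp(-3·t/2)/2. Using a(t) = 27·exp(-3·t/2)/2 and substituting t = 2*log(3)/3, we find a = 9/2.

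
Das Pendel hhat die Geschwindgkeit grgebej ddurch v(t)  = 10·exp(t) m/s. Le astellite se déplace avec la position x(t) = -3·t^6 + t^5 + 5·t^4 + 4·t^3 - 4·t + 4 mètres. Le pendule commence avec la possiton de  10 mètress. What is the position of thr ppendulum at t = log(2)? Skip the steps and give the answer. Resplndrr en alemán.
x(log(2)) = 20.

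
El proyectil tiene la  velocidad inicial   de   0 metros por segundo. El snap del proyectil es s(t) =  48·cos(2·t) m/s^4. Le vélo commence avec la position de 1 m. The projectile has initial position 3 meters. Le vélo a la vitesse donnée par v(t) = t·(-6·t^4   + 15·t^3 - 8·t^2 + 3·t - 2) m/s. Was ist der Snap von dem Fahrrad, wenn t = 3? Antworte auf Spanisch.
Partiendo de la velocidad v(t) = t·(-6·t^4 + 15·t^3 - 8·t^2 + 3·t - 2), tomamos 3 derivadas. La derivada de la velocidad da la aceleración: a(t) = -6·t^4 + 15·t^3 - 8·t^2 + t·(-24·t^3 + 45·t^2 - 16·t + 3) + 3·t - 2. Derivando la aceleración, obtenemos la sacudida: j(t) = -48·t^3 + 90·t^2 + t·(-72·t^2 + 90·t - 16) - 32·t + 6. La derivada de la sacudida da el snap: s(t) = -216·t^2 + t·(90 - 144·t) + 270·t - 48. Usando s(t) = -216·t^2 + t·(90 - 144·t) + 270·t - 48 y sustituyendo t = 3, encontramos s = -2208.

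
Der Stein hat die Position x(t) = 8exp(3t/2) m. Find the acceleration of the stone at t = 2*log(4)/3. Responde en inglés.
We must differentiate our position equation x(t) = 8·exp(3·t/2) 2 times. Differentiating position, we get velocity: v(t) = 12·exp(3·t/2). The derivative of velocity gives acceleration: a(t) = 18·exp(3·t/2). From the given acceleration equation a(t) = 18·exp(3·t/2), we substitute t = 2*log(4)/3 to get a = 72.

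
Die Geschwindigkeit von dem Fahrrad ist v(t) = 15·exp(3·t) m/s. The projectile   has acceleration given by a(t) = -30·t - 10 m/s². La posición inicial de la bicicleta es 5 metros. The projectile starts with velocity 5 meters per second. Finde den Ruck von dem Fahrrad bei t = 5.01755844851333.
Wir müssen unsere Gleichung für die Geschwindigkeit v(t) = 15·exp(3·t) 2-mal ableiten. Mit d/dt von v(t) finden wir a(t) = 45·exp(3·t). Mit d/dt von a(t) finden wir j(t) = 135·exp(3·t). Mit j(t) = 135·exp(3·t) und Einsetzen von t = 5.01755844851333, finden wir j = 465187042.206422.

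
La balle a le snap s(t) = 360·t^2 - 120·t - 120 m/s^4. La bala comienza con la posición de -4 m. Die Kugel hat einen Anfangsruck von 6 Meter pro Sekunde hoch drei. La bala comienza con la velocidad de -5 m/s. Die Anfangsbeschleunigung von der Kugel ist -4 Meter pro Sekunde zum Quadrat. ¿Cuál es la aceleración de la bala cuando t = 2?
Necesitamos integrar nuestra ecuación del snap s(t) = 360·t^2 - 120·t - 120 2 veces. Tomando ∫s(t)dt y aplicando j(0) = 6, encontramos j(t) = 120·t^3 - 60·t^2 - 120·t + 6. La integral de la sacudida es la aceleración. Usando a(0) = -4, obtenemos a(t) = 30·t^4 - 20·t^3 - 60·t^2 + 6·t - 4. Usando a(t) = 30·t^4 - 20·t^3 - 60·t^2 + 6·t - 4 y sustituyendo t = 2, encontramos a = 88.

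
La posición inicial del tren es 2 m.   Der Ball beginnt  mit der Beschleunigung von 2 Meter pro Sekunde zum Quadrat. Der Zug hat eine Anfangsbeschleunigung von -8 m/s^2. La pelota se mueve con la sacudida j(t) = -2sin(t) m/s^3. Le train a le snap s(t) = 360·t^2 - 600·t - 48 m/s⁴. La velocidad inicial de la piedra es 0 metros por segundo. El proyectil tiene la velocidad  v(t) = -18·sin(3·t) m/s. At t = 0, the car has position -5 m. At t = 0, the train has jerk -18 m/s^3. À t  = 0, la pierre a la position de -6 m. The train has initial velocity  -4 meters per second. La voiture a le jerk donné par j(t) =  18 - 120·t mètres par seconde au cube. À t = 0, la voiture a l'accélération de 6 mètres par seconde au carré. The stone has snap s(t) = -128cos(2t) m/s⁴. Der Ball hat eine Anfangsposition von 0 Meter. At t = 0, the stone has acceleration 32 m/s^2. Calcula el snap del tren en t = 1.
De la ecuación del snap s(t) = 360·t^2 - 600·t - 48, sustituimos t = 1 para obtener s = -288.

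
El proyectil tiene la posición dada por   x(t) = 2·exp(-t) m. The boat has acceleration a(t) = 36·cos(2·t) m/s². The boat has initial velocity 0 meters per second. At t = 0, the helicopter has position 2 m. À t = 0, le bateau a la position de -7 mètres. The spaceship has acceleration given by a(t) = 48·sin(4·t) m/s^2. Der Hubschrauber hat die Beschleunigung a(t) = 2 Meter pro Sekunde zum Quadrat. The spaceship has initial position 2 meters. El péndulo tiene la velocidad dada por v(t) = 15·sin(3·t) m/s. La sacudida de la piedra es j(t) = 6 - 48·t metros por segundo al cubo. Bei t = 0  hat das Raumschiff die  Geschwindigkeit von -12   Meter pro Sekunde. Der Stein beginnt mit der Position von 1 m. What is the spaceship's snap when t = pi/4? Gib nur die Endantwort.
The answer is 0.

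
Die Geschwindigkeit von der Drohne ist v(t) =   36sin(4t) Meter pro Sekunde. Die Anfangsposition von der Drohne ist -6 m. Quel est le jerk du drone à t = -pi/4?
En partant de la vitesse v(t) = 36·sin(4·t), nous prenons 2 dérivées. La dérivée de la vitesse donne l'accélération: a(t) = 144·cos(4·t). En dérivant l'accélération, nous obtenons le jerk: j(t) = -576·sin(4·t). De l'équation du jerk j(t) = -576·sin(4·t), nous substituons t = -pi/4 pour obtenir j = 0.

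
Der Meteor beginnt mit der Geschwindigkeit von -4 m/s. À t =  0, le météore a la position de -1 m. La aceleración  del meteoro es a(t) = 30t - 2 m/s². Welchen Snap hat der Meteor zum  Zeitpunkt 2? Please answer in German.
Wir müssen unsere Gleichung für die Beschleunigung a(t) = 30·t - 2 2-mal ableiten. Die Ableitung von der Beschleunigung ergibt den Ruck: j(t) = 30. Die Ableitung von dem Ruck ergibt den Snap: s(t) = 0. Aus der Gleichung für den Snap s(t) = 0, setzen wir t = 2 ein und erhalten s = 0.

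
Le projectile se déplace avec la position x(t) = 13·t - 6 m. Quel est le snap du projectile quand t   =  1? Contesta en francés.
En partant de la position x(t) = 13·t - 6, nous prenons 4 dérivées. La dérivée de la position donne la vitesse: v(t) = 13. La dérivée de la vitesse donne l'accélération: a(t) = 0. En dérivant l'accélération, nous obtenons le jerk: j(t) = 0. En dérivant le jerk, nous obtenons le snap: s(t) = 0. En utilisant s(t) = 0 et en substituant t = 1, nous trouvons s = 0.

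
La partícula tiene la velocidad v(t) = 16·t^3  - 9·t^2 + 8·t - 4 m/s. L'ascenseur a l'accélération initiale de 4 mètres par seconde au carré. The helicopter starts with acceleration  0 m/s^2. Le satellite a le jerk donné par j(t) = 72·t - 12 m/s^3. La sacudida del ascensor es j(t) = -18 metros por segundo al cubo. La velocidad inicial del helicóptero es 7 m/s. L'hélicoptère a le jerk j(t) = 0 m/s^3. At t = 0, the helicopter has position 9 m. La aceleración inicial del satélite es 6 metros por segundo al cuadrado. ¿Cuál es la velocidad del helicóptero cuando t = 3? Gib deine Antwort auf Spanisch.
Partiendo de la sacudida j(t) = 0, tomamos 2 integrales. Integrando la sacudida y usando la condición inicial a(0) = 0, obtenemos a(t) = 0. La integral de la aceleración, con v(0) = 7, da la velocidad: v(t) = 7. Usando v(t) = 7 y sustituyendo t = 3, encontramos v = 7.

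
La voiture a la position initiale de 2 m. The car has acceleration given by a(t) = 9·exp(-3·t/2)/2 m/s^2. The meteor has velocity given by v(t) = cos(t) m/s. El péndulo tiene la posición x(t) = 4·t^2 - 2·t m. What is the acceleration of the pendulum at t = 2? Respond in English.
To solve this, we need to take 2 derivatives of our position equation x(t) = 4·t^2 - 2·t. Taking d/dt of x(t), we find v(t) = 8·t - 2. Taking d/dt of v(t), we find a(t) = 8. Using a(t) = 8 and substituting t = 2, we find a = 8.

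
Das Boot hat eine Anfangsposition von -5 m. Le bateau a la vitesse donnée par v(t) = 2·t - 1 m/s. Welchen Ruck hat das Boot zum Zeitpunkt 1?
Ausgehend von der Geschwindigkeit v(t) = 2·t - 1, nehmen wir 2 Ableitungen. Durch Ableiten von der Geschwindigkeit erhalten wir die Beschleunigung: a(t) = 2. Die Ableitung von der Beschleunigung ergibt den Ruck: j(t) = 0. Aus der Gleichung für den Ruck j(t) = 0, setzen wir t = 1 ein und erhalten j = 0.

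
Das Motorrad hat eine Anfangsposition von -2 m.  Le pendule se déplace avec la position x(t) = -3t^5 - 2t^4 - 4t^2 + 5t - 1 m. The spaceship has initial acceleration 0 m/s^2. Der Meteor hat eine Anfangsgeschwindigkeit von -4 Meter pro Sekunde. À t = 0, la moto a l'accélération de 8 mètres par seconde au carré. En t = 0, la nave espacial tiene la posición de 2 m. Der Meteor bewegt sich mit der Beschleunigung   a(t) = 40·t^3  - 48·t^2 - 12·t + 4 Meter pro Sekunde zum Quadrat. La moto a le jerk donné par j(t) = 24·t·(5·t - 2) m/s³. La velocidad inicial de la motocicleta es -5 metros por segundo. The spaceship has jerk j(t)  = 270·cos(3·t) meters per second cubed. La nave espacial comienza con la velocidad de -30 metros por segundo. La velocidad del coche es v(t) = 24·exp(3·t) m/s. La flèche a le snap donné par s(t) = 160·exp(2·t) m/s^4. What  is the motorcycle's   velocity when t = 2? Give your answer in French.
Nous devons intégrer notre équation du jerk j(t) = 24·t·(5·t - 2) 2 fois. L'intégrale du jerk est l'accélération. En utilisant a(0) = 8, nous obtenons a(t) = 40·t^3 - 24·t^2 + 8. La primitive de l'accélération est la vitesse. En utilisant v(0) = -5, nous obtenons v(t) = 10·t^4 - 8·t^3 + 8·t - 5. De l'équation de la vitesse v(t) = 10·t^4 - 8·t^3 + 8·t - 5, nous substituons t = 2 pour obtenir v = 107.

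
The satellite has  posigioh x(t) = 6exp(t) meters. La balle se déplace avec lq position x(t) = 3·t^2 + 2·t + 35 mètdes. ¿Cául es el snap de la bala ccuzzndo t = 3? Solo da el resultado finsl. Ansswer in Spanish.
La respuesta es 0.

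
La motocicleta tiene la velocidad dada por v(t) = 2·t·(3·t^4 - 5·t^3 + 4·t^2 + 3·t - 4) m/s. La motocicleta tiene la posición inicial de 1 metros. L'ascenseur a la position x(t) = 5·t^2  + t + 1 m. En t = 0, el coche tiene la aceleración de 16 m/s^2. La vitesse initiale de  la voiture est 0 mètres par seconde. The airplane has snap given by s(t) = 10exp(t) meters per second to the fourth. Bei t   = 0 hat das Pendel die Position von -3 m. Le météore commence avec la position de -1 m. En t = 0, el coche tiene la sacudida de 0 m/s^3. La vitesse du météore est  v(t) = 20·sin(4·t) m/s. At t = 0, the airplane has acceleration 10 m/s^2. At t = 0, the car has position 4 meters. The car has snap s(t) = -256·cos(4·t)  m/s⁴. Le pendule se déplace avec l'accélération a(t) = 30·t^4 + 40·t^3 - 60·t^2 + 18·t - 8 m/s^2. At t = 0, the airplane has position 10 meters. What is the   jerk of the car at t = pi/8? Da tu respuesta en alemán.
Wir müssen unsere Gleichung für den Snap s(t) = -256·cos(4·t) 1-mal integrieren. Durch Integration von dem Snap und Verwendung der Anfangsbedingung j(0) = 0, erhalten wir j(t) = -64·sin(4·t). Aus der Gleichung für den Ruck j(t) = -64·sin(4·t), setzen wir t = pi/8 ein und erhalten j = -64.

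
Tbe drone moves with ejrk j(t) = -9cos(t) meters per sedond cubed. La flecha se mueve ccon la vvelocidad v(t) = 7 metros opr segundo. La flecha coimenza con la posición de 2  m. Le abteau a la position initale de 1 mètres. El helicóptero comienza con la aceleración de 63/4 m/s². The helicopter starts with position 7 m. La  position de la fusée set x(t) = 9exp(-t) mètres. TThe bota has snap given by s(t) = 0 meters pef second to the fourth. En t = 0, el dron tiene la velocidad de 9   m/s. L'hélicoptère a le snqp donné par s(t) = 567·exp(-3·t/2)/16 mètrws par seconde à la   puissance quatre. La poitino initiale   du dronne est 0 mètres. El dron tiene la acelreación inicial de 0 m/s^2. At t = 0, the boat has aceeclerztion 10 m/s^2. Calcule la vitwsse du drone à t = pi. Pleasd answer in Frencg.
Nous devons intégrer notre équation du jerk j(t) = -9·cos(t) 2 fois. En prenant ∫j(t)dt et en appliquant a(0) = 0, nous trouvons a(t) = -9·sin(t). La primitive de l'accélération, avec v(0) = 9, donne la vitesse: v(t) = 9·cos(t). Nous avons la vitesse v(t) = 9·cos(t). En substituant t = pi: v(pi) = -9.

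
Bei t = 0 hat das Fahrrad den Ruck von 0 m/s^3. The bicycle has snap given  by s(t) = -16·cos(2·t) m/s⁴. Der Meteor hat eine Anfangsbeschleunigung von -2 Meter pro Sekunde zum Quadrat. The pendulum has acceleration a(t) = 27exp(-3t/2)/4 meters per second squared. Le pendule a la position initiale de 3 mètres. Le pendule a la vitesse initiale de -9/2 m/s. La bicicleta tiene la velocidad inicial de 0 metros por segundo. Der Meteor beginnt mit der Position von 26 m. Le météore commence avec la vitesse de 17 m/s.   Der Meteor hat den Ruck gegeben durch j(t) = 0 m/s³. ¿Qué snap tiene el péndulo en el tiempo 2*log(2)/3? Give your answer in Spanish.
Para resolver esto, necesitamos tomar 2 derivadas de nuestra ecuación de la aceleración a(t) = 27·exp(-3·t/2)/4. La derivada de la aceleración da la sacudida: j(t) = -81·exp(-3·t/2)/8. Tomando d/dt de j(t), encontramos s(t) = 243·exp(-3·t/2)/16. Usando s(t) = 243·exp(-3·t/2)/16 y sustituyendo t = 2*log(2)/3, encontramos s = 243/32.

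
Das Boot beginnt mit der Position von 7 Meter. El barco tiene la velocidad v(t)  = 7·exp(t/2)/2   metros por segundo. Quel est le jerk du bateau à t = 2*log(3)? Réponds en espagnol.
Partiendo de la velocidad v(t) = 7·exp(t/2)/2, tomamos 2 derivadas. Derivando la velocidad, obtenemos la aceleración: a(t) = 7·exp(t/2)/4. Tomando d/dt de a(t), encontramos j(t) = 7·exp(t/2)/8. De la ecuación de la sacudida j(t) = 7·exp(t/2)/8, sustituimos t = 2*log(3) para obtener j = 21/8.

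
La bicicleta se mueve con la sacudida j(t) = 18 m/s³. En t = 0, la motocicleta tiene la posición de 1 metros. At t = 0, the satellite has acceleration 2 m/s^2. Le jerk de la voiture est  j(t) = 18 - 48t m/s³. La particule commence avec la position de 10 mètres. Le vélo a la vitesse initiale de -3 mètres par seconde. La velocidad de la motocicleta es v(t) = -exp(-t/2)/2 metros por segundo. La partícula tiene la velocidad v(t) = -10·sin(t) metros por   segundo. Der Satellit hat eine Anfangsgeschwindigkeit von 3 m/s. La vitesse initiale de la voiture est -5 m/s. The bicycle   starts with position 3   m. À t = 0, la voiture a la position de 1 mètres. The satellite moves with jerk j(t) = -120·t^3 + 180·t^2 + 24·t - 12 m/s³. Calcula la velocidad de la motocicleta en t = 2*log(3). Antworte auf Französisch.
En utilisant v(t) = -exp(-t/2)/2 et en substituant t = 2*log(3), nous trouvons v = -1/6.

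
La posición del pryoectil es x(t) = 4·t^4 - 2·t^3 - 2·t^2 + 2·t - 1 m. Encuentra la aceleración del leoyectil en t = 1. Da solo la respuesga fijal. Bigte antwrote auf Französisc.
À t = 1, a = 32.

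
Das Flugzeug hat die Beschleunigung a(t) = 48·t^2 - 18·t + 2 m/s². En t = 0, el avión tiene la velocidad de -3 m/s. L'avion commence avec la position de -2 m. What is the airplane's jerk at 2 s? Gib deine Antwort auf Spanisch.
Debemos derivar nuestra ecuación de la aceleración a(t) = 48·t^2 - 18·t + 2 1 vez. Tomando d/dt de a(t), encontramos j(t) = 96·t - 18. Usando j(t) = 96·t - 18 y sustituyendo t = 2, encontramos j = 174.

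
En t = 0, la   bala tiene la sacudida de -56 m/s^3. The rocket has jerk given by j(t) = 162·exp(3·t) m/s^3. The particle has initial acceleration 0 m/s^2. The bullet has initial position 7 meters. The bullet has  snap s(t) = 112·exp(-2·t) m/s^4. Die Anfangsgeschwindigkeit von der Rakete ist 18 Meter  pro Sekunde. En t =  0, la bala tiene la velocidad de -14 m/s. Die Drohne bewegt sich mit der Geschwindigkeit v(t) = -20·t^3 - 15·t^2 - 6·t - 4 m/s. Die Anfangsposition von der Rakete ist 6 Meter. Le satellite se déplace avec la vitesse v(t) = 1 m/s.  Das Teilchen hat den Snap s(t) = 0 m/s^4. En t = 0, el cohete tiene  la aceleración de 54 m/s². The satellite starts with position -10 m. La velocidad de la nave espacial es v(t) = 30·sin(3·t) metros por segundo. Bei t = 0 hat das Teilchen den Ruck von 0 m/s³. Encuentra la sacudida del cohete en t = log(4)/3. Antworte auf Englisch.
From the given jerk equation j(t) = 162·exp(3·t), we substitute t = log(4)/3 to get j = 648.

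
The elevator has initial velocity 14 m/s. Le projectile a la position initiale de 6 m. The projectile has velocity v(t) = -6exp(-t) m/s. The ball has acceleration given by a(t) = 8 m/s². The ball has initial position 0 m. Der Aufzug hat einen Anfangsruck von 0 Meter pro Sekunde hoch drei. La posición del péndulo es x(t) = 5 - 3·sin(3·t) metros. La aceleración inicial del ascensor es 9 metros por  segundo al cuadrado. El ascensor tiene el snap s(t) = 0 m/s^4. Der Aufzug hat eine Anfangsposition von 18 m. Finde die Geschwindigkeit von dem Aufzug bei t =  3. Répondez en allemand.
Um dies zu lösen, müssen wir 3 Integrale unserer Gleichung für den Snap s(t) = 0 finden. Die Stammfunktion von dem Snap, mit j(0) = 0, ergibt den Ruck: j(t) = 0. Durch Integration von dem Ruck und Verwendung der Anfangsbedingung a(0) = 9, erhalten wir a(t) = 9. Die Stammfunktion von der Beschleunigung, mit v(0) = 14, ergibt die Geschwindigkeit: v(t) = 9·t + 14. Aus der Gleichung für die Geschwindigkeit v(t) = 9·t + 14, setzen wir t = 3 ein und erhalten v = 41.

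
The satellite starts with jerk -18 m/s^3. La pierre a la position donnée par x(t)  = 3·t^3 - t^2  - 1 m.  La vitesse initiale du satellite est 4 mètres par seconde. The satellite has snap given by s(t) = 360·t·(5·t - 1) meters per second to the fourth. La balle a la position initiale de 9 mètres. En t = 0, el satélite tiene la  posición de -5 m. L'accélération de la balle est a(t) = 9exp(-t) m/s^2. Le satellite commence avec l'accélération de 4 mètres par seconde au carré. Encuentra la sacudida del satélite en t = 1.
Necesitamos integrar nuestra ecuación del snap s(t) = 360·t·(5·t - 1) 1 vez. Tomando ∫s(t)dt y aplicando j(0) = -18, encontramos j(t) = 600·t^3 - 180·t^2 - 18. Tenemos la sacudida j(t) = 600·t^3 - 180·t^2 - 18. Sustituyendo t = 1: j(1) = 402.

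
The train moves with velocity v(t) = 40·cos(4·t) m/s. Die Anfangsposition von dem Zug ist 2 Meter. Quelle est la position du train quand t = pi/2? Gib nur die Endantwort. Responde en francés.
La position à t = pi/2 est x = 2.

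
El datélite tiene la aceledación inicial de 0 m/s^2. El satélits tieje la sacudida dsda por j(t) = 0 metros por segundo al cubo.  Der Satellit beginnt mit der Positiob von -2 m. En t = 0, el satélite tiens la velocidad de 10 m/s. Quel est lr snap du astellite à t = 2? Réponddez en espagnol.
Partiendo de la sacudida j(t) = 0, tomamos 1 derivada. La derivada de la sacudida da el snap: s(t) = 0. Tenemos el snap s(t) = 0. Sustituyendo t = 2: s(2) = 0.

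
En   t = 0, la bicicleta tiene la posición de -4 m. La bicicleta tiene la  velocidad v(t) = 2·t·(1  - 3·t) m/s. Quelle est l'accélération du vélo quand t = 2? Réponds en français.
Nous devons dériver notre équation de la vitesse v(t) = 2·t·(1 - 3·t) 1 fois. En dérivant la vitesse, nous obtenons l'accélération: a(t) = 2 - 12·t. De l'équation de l'accélération a(t) = 2 - 12·t, nous substituons t = 2 pour obtenir a = -22.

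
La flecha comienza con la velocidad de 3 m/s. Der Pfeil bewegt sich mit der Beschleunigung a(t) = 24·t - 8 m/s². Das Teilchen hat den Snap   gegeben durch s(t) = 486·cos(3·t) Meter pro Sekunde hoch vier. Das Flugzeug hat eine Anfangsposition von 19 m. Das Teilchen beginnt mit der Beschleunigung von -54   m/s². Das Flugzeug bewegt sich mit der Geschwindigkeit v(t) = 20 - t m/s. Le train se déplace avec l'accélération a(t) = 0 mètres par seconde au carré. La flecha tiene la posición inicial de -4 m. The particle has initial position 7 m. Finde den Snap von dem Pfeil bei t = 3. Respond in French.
Pour résoudre ceci, nous devons prendre 2 dérivées de notre équation de l'accélération a(t) = 24·t - 8. La dérivée de l'accélération donne le jerk: j(t) = 24. La dérivée du jerk donne le snap: s(t) = 0. Nous avons le snap s(t) = 0. En substituant t = 3: s(3) = 0.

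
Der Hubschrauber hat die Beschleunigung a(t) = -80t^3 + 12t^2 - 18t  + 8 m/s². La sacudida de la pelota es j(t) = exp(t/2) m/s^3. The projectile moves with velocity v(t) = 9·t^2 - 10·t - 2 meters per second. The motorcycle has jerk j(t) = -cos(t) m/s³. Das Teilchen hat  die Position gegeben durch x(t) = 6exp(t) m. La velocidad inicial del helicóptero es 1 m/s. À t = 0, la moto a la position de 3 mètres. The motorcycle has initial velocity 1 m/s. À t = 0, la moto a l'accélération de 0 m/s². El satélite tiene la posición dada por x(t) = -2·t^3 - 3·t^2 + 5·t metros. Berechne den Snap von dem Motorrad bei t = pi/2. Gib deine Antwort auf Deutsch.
Wir müssen unsere Gleichung für den Ruck j(t) = -cos(t) 1-mal ableiten. Mit d/dt von j(t) finden wir s(t) = sin(t). Mit s(t) = sin(t) und Einsetzen von t = pi/2, finden wir s = 1.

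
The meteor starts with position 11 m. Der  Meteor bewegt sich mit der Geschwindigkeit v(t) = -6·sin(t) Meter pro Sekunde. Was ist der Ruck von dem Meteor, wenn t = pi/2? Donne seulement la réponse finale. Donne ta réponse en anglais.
The jerk at t = pi/2 is j = 6.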